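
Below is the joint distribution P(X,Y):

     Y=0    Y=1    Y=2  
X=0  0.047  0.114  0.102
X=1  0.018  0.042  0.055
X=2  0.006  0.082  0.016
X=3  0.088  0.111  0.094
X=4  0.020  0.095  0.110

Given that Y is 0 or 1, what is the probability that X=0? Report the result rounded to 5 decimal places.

0.25843

P(Y=0) = 0.047 + 0.018 + 0.006 + 0.088 + 0.020 = 0.179.
P(Y=1) = 0.114 + 0.042 + 0.082 + 0.111 + 0.095 = 0.444.
P(Y ∈ {0, 1}) = 0.179 + 0.444 = 0.623; P(X=0, Y ∈ {0, 1}) = 0.047 + 0.114 = 0.161.
P(X=0 | Y ∈ {0, 1}) = 0.161/0.623 = 0.25843.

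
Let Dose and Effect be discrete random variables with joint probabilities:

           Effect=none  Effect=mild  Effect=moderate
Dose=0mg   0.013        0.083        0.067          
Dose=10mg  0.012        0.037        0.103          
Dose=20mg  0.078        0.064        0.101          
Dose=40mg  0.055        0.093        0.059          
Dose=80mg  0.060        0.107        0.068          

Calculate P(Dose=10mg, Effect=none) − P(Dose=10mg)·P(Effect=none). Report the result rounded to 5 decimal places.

-0.02114

P(Dose=10mg) = 0.012 + 0.037 + 0.103 = 0.152.
P(Effect=none) = 0.013 + 0.012 + 0.078 + 0.055 + 0.060 = 0.218.
P(Dose=10mg, Effect=none) − P(Dose=10mg)P(Effect=none) = 0.012 − 0.152×0.218 = -0.02114.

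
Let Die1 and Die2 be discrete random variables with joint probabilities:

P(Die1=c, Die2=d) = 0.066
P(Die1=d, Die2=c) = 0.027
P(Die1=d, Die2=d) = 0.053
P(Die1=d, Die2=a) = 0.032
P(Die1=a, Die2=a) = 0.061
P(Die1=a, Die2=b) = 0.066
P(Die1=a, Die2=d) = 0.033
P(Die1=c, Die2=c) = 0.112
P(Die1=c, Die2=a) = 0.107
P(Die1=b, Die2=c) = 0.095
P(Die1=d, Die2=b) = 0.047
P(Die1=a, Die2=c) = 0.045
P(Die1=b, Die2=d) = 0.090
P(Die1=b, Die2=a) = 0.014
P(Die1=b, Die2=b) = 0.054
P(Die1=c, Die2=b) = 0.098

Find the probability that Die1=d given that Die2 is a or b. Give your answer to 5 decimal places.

0.16493

P(Die2=a) = 0.061 + 0.014 + 0.107 + 0.032 = 0.214.
P(Die2=b) = 0.066 + 0.054 + 0.098 + 0.047 = 0.265.
P(Die2 ∈ {a, b}) = 0.214 + 0.265 = 0.479; P(Die1=d, Die2 ∈ {a, b}) = 0.032 + 0.047 = 0.079.
P(Die1=d | Die2 ∈ {a, b}) = 0.079/0.479 = 0.16493.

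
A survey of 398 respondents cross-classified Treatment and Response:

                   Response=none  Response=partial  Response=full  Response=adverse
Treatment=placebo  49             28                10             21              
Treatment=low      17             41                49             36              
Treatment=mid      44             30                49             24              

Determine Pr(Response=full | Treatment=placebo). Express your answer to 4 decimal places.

Total with Treatment=placebo: 49 + 28 + 10 + 21 = 108.
P(Response=full | Treatment=placebo) = 10/108 = 0.0926.

0.0926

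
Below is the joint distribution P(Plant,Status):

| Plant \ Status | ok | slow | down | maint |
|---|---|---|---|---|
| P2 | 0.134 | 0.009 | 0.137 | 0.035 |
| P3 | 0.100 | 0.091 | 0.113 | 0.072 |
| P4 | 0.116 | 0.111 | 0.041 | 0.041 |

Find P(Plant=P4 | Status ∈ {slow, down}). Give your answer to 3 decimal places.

P(Status=slow) = 0.009 + 0.091 + 0.111 = 0.211.
P(Status=down) = 0.137 + 0.113 + 0.041 = 0.291.
P(Status ∈ {slow, down}) = 0.211 + 0.291 = 0.502; P(Plant=P4, Status ∈ {slow, down}) = 0.111 + 0.041 = 0.152.
P(Plant=P4 | Status ∈ {slow, down}) = 0.152/0.502 = 0.303.

0.303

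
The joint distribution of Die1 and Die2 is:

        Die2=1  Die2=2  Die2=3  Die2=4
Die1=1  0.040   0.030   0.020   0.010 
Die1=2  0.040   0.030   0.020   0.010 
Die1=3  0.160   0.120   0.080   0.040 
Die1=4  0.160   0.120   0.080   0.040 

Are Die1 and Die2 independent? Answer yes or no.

yes

Every cell satisfies P(Die1,Die2) = P(Die1)·P(Die2). For instance P(Die1=3) = 0.400, P(Die2=3) = 0.200, and 0.400×0.200 = 0.080 matches the joint entry. So Die1 and Die2 are independent.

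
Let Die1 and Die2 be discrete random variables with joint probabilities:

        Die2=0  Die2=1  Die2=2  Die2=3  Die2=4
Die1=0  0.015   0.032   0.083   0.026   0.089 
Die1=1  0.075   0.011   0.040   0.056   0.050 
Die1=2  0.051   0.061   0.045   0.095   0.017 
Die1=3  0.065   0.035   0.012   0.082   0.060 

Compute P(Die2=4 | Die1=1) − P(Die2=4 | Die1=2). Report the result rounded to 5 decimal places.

P(Die1=1) = 0.075 + 0.011 + 0.040 + 0.056 + 0.050 = 0.232; P(Die2=4 | Die1=1) = 0.050/0.232 = 0.215517.
P(Die1=2) = 0.051 + 0.061 + 0.045 + 0.095 + 0.017 = 0.269; P(Die2=4 | Die1=2) = 0.017/0.269 = 0.063197.
Difference = 0.15232.

0.15232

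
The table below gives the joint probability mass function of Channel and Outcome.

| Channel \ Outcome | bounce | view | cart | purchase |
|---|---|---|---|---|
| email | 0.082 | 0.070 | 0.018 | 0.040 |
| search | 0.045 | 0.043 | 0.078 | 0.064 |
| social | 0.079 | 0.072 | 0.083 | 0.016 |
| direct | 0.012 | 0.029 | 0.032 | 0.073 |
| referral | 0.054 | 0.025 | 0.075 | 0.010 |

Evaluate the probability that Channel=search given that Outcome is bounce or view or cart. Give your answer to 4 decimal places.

0.2083

P(Outcome=bounce) = 0.082 + 0.045 + 0.079 + 0.012 + 0.054 = 0.272.
P(Outcome=view) = 0.070 + 0.043 + 0.072 + 0.029 + 0.025 = 0.239.
P(Outcome=cart) = 0.018 + 0.078 + 0.083 + 0.032 + 0.075 = 0.286.
P(Outcome ∈ {bounce, view, cart}) = 0.272 + 0.239 + 0.286 = 0.797; P(Channel=search, Outcome ∈ {bounce, view, cart}) = 0.045 + 0.043 + 0.078 = 0.166.
P(Channel=search | Outcome ∈ {bounce, view, cart}) = 0.166/0.797 = 0.2083.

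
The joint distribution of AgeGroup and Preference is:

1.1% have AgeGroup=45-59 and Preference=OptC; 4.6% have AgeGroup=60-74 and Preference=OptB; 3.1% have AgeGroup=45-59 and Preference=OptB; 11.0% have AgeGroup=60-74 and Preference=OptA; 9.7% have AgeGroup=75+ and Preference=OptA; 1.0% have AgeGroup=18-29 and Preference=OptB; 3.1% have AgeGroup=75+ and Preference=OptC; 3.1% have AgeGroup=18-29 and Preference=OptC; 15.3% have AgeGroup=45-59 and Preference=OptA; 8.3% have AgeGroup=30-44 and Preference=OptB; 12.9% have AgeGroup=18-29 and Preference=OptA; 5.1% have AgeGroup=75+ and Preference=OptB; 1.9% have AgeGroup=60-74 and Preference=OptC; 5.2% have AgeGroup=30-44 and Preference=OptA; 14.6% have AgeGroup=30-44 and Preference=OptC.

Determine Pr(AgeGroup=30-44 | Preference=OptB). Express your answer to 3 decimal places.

P(Preference=OptB) = 0.010 + 0.083 + 0.031 + 0.046 + 0.051 = 0.221.
P(AgeGroup=30-44 | Preference=OptB) = 0.083/0.221 = 0.376.

0.376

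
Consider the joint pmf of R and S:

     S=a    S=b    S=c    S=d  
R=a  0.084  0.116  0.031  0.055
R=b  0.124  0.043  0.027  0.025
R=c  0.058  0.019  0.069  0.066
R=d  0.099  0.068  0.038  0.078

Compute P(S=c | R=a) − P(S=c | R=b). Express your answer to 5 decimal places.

-0.01490

P(R=a) = 0.084 + 0.116 + 0.031 + 0.055 = 0.286; P(S=c | R=a) = 0.031/0.286 = 0.108392.
P(R=b) = 0.124 + 0.043 + 0.027 + 0.025 = 0.219; P(S=c | R=b) = 0.027/0.219 = 0.123288.
Difference = -0.01490.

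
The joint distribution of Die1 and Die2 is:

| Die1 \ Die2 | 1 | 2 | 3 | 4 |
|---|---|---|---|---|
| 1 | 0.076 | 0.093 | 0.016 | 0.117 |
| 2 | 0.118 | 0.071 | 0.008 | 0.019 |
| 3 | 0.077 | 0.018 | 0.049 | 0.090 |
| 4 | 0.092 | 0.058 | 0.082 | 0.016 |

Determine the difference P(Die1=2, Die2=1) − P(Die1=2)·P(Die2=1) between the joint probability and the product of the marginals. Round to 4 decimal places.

0.0396

P(Die1=2) = 0.118 + 0.071 + 0.008 + 0.019 = 0.216.
P(Die2=1) = 0.076 + 0.118 + 0.077 + 0.092 = 0.363.
P(Die1=2, Die2=1) − P(Die1=2)P(Die2=1) = 0.118 − 0.216×0.363 = 0.0396.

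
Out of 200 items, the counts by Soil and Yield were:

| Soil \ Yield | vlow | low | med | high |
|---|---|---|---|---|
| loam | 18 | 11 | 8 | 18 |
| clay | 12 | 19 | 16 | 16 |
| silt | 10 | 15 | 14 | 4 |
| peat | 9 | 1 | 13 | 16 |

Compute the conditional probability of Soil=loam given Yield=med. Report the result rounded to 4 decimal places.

0.1569

Total with Yield=med: 8 + 16 + 14 + 13 = 51.
P(Soil=loam | Yield=med) = 8/51 = 0.1569.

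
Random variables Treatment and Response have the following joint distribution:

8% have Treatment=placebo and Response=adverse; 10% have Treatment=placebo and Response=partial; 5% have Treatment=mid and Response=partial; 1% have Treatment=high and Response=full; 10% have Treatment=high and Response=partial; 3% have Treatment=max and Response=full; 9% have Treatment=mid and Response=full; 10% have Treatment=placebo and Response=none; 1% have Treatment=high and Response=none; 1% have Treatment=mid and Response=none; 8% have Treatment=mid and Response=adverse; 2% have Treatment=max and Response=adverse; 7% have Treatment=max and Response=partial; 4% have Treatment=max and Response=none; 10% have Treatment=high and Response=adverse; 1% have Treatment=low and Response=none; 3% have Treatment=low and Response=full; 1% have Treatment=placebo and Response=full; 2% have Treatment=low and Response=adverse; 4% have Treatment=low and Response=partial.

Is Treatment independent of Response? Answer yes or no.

P(Treatment=mid) = 0.23 and P(Response=full) = 0.17, so their product is 0.0391, but P(Treatment=mid, Response=full) = 0.09. Since these differ, Treatment and Response are not independent.

no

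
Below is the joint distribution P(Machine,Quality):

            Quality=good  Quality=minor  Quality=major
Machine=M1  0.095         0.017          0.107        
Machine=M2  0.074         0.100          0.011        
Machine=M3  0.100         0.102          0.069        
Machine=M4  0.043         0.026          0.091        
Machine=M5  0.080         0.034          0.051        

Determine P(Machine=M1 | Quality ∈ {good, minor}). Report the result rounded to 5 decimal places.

P(Quality=good) = 0.095 + 0.074 + 0.100 + 0.043 + 0.080 = 0.392.
P(Quality=minor) = 0.017 + 0.100 + 0.102 + 0.026 + 0.034 = 0.279.
P(Quality ∈ {good, minor}) = 0.392 + 0.279 = 0.671; P(Machine=M1, Quality ∈ {good, minor}) = 0.095 + 0.017 = 0.112.
P(Machine=M1 | Quality ∈ {good, minor}) = 0.112/0.671 = 0.16692.

0.16692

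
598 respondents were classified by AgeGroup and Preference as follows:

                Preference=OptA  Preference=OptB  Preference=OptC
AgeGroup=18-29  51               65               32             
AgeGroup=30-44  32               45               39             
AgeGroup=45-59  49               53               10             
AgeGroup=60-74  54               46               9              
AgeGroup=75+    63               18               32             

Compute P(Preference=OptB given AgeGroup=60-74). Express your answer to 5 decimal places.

0.42202

Total with AgeGroup=60-74: 54 + 46 + 9 = 109.
P(Preference=OptB | AgeGroup=60-74) = 46/109 = 0.42202.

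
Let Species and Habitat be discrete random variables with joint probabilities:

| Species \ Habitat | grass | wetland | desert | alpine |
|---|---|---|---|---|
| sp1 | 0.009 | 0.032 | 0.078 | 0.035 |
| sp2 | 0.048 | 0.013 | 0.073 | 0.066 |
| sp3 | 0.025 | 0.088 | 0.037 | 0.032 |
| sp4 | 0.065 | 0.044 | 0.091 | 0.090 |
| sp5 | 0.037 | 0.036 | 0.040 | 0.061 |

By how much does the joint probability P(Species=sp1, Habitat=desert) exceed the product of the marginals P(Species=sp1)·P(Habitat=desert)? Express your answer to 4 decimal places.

0.0289

P(Species=sp1) = 0.009 + 0.032 + 0.078 + 0.035 = 0.154.
P(Habitat=desert) = 0.078 + 0.073 + 0.037 + 0.091 + 0.040 = 0.319.
P(Species=sp1, Habitat=desert) − P(Species=sp1)P(Habitat=desert) = 0.078 − 0.154×0.319 = 0.0289.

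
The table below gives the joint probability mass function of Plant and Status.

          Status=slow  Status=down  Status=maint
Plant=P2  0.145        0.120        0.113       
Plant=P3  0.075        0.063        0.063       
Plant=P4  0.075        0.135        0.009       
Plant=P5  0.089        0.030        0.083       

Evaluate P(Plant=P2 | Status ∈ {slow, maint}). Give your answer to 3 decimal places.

0.396

P(Status=slow) = 0.145 + 0.075 + 0.075 + 0.089 = 0.384.
P(Status=maint) = 0.113 + 0.063 + 0.009 + 0.083 = 0.268.
P(Status ∈ {slow, maint}) = 0.384 + 0.268 = 0.652; P(Plant=P2, Status ∈ {slow, maint}) = 0.145 + 0.113 = 0.258.
P(Plant=P2 | Status ∈ {slow, maint}) = 0.258/0.652 = 0.396.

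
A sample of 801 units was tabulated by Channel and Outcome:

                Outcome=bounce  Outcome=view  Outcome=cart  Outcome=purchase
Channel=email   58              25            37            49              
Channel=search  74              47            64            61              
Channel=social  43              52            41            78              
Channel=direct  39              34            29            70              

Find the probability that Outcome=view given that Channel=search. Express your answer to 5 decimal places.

Total with Channel=search: 74 + 47 + 64 + 61 = 246.
P(Outcome=view | Channel=search) = 47/246 = 0.19106.

0.19106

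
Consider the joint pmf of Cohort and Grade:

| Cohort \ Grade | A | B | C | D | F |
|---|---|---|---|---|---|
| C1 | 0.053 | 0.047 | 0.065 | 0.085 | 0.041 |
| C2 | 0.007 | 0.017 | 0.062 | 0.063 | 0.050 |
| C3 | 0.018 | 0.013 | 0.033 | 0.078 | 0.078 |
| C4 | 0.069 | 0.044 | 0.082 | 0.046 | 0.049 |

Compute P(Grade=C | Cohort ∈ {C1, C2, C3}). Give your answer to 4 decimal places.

P(Cohort=C1) = 0.053 + 0.047 + 0.065 + 0.085 + 0.041 = 0.291.
P(Cohort=C2) = 0.007 + 0.017 + 0.062 + 0.063 + 0.050 = 0.199.
P(Cohort=C3) = 0.018 + 0.013 + 0.033 + 0.078 + 0.078 = 0.220.
P(Cohort ∈ {C1, C2, C3}) = 0.291 + 0.199 + 0.220 = 0.710; P(Grade=C, Cohort ∈ {C1, C2, C3}) = 0.065 + 0.062 + 0.033 = 0.160.
P(Grade=C | Cohort ∈ {C1, C2, C3}) = 0.160/0.710 = 0.2254.

0.2254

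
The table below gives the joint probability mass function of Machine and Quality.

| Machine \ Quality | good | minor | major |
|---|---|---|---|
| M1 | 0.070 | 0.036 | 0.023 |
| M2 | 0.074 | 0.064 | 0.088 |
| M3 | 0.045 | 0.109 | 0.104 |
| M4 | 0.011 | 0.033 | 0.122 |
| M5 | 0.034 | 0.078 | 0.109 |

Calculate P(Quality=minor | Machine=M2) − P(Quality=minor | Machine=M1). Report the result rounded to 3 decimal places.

P(Machine=M2) = 0.074 + 0.064 + 0.088 = 0.226; P(Quality=minor | Machine=M2) = 0.064/0.226 = 0.2832.
P(Machine=M1) = 0.070 + 0.036 + 0.023 = 0.129; P(Quality=minor | Machine=M1) = 0.036/0.129 = 0.2791.
Difference = 0.004.

0.004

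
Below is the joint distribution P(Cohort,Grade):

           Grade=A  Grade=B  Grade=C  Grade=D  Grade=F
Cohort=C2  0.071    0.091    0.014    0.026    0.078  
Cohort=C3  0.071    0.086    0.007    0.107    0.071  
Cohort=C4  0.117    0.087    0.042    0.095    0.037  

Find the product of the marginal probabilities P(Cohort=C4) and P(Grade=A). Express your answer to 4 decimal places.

0.0979

P(Cohort=C4) = 0.117 + 0.087 + 0.042 + 0.095 + 0.037 = 0.378.
P(Grade=A) = 0.071 + 0.071 + 0.117 = 0.259.
Product: 0.378 × 0.259 = 0.0979.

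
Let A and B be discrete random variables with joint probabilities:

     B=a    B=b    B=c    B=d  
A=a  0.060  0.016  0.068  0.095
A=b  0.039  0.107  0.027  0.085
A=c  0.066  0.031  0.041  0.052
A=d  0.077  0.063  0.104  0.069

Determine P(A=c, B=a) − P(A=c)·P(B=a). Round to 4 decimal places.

P(A=c) = 0.066 + 0.031 + 0.041 + 0.052 = 0.190.
P(B=a) = 0.060 + 0.039 + 0.066 + 0.077 = 0.242.
P(A=c, B=a) − P(A=c)P(B=a) = 0.066 − 0.190×0.242 = 0.0200.

0.0200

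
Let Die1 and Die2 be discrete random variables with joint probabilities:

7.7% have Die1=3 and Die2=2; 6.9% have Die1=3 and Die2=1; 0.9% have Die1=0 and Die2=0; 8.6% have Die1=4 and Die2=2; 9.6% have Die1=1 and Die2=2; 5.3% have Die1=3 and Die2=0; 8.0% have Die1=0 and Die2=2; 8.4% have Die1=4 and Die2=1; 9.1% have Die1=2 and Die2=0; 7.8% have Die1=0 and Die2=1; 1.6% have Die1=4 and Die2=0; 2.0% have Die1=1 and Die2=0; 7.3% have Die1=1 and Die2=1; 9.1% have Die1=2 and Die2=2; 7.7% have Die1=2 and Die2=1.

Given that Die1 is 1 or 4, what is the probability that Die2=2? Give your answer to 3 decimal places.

0.485

P(Die1=1) = 0.020 + 0.073 + 0.096 = 0.189.
P(Die1=4) = 0.016 + 0.084 + 0.086 = 0.186.
P(Die1 ∈ {1, 4}) = 0.189 + 0.186 = 0.375; P(Die2=2, Die1 ∈ {1, 4}) = 0.096 + 0.086 = 0.182.
P(Die2=2 | Die1 ∈ {1, 4}) = 0.182/0.375 = 0.485.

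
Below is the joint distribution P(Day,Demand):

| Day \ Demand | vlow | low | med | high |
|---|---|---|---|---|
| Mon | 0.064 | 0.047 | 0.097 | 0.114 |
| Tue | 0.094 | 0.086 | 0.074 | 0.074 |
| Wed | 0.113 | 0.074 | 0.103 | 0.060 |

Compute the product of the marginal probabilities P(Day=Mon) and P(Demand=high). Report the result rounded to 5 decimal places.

P(Day=Mon) = 0.064 + 0.047 + 0.097 + 0.114 = 0.322.
P(Demand=high) = 0.114 + 0.074 + 0.060 = 0.248.
Product: 0.322 × 0.248 = 0.07986.

0.07986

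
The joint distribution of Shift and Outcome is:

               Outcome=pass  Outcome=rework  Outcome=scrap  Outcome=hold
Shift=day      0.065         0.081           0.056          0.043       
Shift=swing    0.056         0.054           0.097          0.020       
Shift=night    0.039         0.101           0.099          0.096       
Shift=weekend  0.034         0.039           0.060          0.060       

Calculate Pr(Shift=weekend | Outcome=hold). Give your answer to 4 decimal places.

0.2740

P(Outcome=hold) = 0.043 + 0.020 + 0.096 + 0.060 = 0.219.
P(Shift=weekend | Outcome=hold) = 0.060/0.219 = 0.2740.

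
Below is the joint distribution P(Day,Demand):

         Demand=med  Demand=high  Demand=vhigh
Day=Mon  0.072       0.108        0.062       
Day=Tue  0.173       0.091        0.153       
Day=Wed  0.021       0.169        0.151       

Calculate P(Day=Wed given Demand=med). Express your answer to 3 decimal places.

0.079

P(Demand=med) = 0.072 + 0.173 + 0.021 = 0.266.
P(Day=Wed | Demand=med) = 0.021/0.266 = 0.079.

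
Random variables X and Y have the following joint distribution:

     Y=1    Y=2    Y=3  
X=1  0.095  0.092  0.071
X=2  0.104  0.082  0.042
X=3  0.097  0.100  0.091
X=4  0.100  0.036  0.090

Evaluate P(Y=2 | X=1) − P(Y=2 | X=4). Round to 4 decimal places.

P(X=1) = 0.095 + 0.092 + 0.071 = 0.258; P(Y=2 | X=1) = 0.092/0.258 = 0.35659.
P(X=4) = 0.100 + 0.036 + 0.090 = 0.226; P(Y=2 | X=4) = 0.036/0.226 = 0.15929.
Difference = 0.1973.

0.1973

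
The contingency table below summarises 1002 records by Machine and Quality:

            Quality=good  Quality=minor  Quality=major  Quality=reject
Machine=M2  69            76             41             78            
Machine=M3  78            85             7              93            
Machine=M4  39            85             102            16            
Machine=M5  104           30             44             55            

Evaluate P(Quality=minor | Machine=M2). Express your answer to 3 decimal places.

Total with Machine=M2: 69 + 76 + 41 + 78 = 264.
P(Quality=minor | Machine=M2) = 76/264 = 0.288.

0.288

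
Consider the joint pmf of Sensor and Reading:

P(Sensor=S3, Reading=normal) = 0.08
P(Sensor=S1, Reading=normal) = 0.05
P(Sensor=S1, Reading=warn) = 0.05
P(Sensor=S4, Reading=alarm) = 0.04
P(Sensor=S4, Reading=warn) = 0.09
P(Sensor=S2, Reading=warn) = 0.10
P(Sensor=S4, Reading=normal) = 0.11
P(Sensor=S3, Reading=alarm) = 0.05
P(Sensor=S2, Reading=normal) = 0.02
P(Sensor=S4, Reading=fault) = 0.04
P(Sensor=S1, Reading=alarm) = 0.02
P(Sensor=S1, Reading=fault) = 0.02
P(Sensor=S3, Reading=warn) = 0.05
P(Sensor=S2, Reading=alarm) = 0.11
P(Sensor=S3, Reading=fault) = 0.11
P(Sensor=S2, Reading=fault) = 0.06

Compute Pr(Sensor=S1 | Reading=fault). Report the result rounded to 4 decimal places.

0.0870

P(Reading=fault) = 0.02 + 0.06 + 0.11 + 0.04 = 0.23.
P(Sensor=S1 | Reading=fault) = 0.02/0.23 = 0.0870.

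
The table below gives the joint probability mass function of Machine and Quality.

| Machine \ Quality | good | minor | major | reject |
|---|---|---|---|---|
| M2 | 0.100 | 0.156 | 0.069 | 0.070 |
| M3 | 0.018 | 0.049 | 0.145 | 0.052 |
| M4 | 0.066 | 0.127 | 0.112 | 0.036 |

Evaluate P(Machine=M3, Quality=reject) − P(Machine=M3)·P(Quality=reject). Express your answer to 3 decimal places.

P(Machine=M3) = 0.018 + 0.049 + 0.145 + 0.052 = 0.264.
P(Quality=reject) = 0.070 + 0.052 + 0.036 = 0.158.
P(Machine=M3, Quality=reject) − P(Machine=M3)P(Quality=reject) = 0.052 − 0.264×0.158 = 0.010.

0.010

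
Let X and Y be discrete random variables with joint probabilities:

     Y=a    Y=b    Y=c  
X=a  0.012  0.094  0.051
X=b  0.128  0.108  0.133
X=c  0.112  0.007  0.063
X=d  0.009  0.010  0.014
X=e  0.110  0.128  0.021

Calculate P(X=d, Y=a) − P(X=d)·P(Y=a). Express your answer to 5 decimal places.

-0.00324

P(X=d) = 0.009 + 0.010 + 0.014 = 0.033.
P(Y=a) = 0.012 + 0.128 + 0.112 + 0.009 + 0.110 = 0.371.
P(X=d, Y=a) − P(X=d)P(Y=a) = 0.009 − 0.033×0.371 = -0.00324.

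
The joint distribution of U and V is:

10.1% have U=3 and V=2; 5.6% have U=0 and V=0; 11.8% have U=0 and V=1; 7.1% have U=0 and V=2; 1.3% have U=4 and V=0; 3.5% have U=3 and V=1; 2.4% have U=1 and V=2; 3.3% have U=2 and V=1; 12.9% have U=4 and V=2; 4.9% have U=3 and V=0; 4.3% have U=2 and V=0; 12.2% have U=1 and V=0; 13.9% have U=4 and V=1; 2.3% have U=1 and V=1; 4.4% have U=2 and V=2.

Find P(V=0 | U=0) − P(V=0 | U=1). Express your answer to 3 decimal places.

P(U=0) = 0.056 + 0.118 + 0.071 = 0.245; P(V=0 | U=0) = 0.056/0.245 = 0.2286.
P(U=1) = 0.122 + 0.023 + 0.024 = 0.169; P(V=0 | U=1) = 0.122/0.169 = 0.7219.
Difference = -0.493.

-0.493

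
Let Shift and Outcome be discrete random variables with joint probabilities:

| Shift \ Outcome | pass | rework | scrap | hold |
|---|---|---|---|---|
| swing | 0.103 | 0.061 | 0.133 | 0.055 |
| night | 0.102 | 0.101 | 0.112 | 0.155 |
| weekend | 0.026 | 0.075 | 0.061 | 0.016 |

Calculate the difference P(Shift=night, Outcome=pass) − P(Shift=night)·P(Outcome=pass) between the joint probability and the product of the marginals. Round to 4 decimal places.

P(Shift=night) = 0.102 + 0.101 + 0.112 + 0.155 = 0.470.
P(Outcome=pass) = 0.103 + 0.102 + 0.026 = 0.231.
P(Shift=night, Outcome=pass) − P(Shift=night)P(Outcome=pass) = 0.102 − 0.470×0.231 = -0.0066.

-0.0066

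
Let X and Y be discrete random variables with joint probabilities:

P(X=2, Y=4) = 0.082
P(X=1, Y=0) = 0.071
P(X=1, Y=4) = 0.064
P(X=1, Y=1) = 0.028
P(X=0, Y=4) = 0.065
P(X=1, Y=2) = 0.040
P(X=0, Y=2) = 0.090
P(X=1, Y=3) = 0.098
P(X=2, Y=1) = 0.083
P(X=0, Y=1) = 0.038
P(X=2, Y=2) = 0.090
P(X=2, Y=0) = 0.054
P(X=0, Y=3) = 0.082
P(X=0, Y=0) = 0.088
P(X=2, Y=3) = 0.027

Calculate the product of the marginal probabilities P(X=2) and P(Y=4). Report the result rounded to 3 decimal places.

0.071

P(X=2) = 0.054 + 0.083 + 0.090 + 0.027 + 0.082 = 0.336.
P(Y=4) = 0.065 + 0.064 + 0.082 = 0.211.
Product: 0.336 × 0.211 = 0.071.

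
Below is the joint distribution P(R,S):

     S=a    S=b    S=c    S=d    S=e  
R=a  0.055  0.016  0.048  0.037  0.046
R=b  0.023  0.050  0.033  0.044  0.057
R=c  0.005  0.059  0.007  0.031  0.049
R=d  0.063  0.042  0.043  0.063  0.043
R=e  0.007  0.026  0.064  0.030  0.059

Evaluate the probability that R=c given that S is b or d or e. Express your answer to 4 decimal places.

P(S=b) = 0.016 + 0.050 + 0.059 + 0.042 + 0.026 = 0.193.
P(S=d) = 0.037 + 0.044 + 0.031 + 0.063 + 0.030 = 0.205.
P(S=e) = 0.046 + 0.057 + 0.049 + 0.043 + 0.059 = 0.254.
P(S ∈ {b, d, e}) = 0.193 + 0.205 + 0.254 = 0.652; P(R=c, S ∈ {b, d, e}) = 0.059 + 0.031 + 0.049 = 0.139.
P(R=c | S ∈ {b, d, e}) = 0.139/0.652 = 0.2132.

0.2132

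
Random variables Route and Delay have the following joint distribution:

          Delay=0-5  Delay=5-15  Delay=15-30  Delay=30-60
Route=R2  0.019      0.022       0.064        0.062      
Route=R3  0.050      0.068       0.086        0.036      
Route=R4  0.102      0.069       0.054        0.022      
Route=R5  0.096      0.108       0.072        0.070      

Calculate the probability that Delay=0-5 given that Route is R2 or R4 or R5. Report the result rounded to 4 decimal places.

P(Route=R2) = 0.019 + 0.022 + 0.064 + 0.062 = 0.167.
P(Route=R4) = 0.102 + 0.069 + 0.054 + 0.022 = 0.247.
P(Route=R5) = 0.096 + 0.108 + 0.072 + 0.070 = 0.346.
P(Route ∈ {R2, R4, R5}) = 0.167 + 0.247 + 0.346 = 0.760; P(Delay=0-5, Route ∈ {R2, R4, R5}) = 0.019 + 0.102 + 0.096 = 0.217.
P(Delay=0-5 | Route ∈ {R2, R4, R5}) = 0.217/0.760 = 0.2855.

0.2855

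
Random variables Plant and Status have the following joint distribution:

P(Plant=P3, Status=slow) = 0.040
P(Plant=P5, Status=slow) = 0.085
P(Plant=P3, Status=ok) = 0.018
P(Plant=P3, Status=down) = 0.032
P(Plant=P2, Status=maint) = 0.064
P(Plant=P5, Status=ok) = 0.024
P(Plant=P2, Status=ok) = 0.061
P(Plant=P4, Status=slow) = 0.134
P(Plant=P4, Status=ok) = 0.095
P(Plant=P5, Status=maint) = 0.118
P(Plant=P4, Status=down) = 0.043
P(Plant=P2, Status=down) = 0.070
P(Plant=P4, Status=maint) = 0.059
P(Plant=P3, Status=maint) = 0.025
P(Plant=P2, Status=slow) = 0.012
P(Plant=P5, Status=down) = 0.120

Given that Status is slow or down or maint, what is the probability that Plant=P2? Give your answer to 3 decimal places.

P(Status=slow) = 0.012 + 0.040 + 0.134 + 0.085 = 0.271.
P(Status=down) = 0.070 + 0.032 + 0.043 + 0.120 = 0.265.
P(Status=maint) = 0.064 + 0.025 + 0.059 + 0.118 = 0.266.
P(Status ∈ {slow, down, maint}) = 0.271 + 0.265 + 0.266 = 0.802; P(Plant=P2, Status ∈ {slow, down, maint}) = 0.012 + 0.070 + 0.064 = 0.146.
P(Plant=P2 | Status ∈ {slow, down, maint}) = 0.146/0.802 = 0.182.

0.182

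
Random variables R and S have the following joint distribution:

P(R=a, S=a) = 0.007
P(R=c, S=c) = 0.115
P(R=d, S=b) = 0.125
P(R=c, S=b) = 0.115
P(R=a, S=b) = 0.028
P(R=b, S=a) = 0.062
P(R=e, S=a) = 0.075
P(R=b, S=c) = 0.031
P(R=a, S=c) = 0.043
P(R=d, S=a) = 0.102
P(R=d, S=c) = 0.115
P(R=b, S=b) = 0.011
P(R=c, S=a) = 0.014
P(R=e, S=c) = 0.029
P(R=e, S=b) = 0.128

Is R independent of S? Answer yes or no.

P(R=c) = 0.244 and P(S=a) = 0.260, so their product is 0.06344, but P(R=c, S=a) = 0.014. Since these differ, R and S are not independent.

no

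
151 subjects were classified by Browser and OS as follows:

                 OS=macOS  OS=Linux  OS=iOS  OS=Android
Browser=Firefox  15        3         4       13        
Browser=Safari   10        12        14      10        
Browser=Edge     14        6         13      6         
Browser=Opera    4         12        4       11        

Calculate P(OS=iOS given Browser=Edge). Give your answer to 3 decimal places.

0.333

Total with Browser=Edge: 14 + 6 + 13 + 6 = 39.
P(OS=iOS | Browser=Edge) = 13/39 = 0.333.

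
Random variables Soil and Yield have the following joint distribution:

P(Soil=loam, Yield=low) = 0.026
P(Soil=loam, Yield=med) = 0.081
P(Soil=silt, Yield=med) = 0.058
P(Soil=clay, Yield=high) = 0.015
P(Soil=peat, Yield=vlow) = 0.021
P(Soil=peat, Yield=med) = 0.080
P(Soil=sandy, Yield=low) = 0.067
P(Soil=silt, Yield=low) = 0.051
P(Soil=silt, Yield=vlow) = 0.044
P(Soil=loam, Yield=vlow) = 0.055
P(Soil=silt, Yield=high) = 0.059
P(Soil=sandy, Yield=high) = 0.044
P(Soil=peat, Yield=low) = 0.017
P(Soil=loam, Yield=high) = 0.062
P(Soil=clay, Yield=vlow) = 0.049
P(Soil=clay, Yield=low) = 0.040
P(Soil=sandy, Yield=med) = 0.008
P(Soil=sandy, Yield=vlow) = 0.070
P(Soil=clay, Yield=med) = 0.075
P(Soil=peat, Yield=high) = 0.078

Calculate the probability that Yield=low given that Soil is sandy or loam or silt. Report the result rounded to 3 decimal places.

0.230

P(Soil=sandy) = 0.070 + 0.067 + 0.008 + 0.044 = 0.189.
P(Soil=loam) = 0.055 + 0.026 + 0.081 + 0.062 = 0.224.
P(Soil=silt) = 0.044 + 0.051 + 0.058 + 0.059 = 0.212.
P(Soil ∈ {sandy, loam, silt}) = 0.189 + 0.224 + 0.212 = 0.625; P(Yield=low, Soil ∈ {sandy, loam, silt}) = 0.067 + 0.026 + 0.051 = 0.144.
P(Yield=low | Soil ∈ {sandy, loam, silt}) = 0.144/0.625 = 0.230.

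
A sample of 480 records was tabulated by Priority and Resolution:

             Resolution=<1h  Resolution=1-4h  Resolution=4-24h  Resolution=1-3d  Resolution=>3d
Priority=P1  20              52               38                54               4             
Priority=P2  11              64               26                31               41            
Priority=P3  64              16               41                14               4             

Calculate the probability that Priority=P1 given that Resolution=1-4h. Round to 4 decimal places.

Total with Resolution=1-4h: 52 + 64 + 16 = 132.
P(Priority=P1 | Resolution=1-4h) = 52/132 = 0.3939.

0.3939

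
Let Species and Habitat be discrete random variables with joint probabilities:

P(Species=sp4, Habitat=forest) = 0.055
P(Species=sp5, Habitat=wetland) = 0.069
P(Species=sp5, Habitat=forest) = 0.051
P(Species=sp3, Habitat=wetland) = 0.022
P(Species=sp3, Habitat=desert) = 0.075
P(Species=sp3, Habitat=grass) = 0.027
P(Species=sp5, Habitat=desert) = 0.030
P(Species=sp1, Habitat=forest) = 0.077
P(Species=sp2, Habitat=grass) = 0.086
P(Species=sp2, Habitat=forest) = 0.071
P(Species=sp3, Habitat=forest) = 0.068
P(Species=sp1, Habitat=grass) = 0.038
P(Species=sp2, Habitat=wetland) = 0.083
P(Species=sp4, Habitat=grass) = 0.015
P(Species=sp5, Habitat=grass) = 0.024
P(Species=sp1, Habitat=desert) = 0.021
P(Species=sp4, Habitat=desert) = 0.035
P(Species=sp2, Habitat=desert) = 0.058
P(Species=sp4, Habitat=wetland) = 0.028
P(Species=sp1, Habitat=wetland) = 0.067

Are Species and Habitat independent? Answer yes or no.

no

P(Species=sp3) = 0.192 and P(Habitat=desert) = 0.219, so their product is 0.04205, but P(Species=sp3, Habitat=desert) = 0.075. Since these differ, Species and Habitat are not independent.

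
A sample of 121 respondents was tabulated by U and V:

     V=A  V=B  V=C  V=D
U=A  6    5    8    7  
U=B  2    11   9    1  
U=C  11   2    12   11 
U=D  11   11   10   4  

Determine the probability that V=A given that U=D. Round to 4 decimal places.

Total with U=D: 11 + 11 + 10 + 4 = 36.
P(V=A | U=D) = 11/36 = 0.3056.

0.3056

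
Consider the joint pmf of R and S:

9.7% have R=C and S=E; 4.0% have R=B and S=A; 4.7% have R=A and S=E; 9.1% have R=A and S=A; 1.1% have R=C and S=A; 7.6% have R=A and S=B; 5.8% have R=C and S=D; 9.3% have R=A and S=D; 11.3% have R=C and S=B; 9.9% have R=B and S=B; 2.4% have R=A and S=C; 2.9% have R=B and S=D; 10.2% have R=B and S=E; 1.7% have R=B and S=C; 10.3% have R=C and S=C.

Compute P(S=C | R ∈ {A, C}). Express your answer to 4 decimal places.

P(R=A) = 0.091 + 0.076 + 0.024 + 0.093 + 0.047 = 0.331.
P(R=C) = 0.011 + 0.113 + 0.103 + 0.058 + 0.097 = 0.382.
P(R ∈ {A, C}) = 0.331 + 0.382 = 0.713; P(S=C, R ∈ {A, C}) = 0.024 + 0.103 = 0.127.
P(S=C | R ∈ {A, C}) = 0.127/0.713 = 0.1781.

0.1781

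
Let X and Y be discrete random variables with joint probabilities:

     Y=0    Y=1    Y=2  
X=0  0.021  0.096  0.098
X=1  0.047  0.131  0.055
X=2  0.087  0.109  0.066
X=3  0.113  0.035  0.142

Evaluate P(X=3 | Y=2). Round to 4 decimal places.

P(Y=2) = 0.098 + 0.055 + 0.066 + 0.142 = 0.361.
P(X=3 | Y=2) = 0.142/0.361 = 0.3934.

0.3934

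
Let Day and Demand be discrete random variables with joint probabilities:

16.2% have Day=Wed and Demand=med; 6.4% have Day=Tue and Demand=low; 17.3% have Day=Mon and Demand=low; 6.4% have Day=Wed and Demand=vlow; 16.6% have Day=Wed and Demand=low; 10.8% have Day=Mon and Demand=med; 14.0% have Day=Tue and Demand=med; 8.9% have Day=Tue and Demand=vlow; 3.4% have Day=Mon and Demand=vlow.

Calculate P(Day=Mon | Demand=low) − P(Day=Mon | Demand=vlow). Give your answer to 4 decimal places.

0.2475

P(Demand=low) = 0.173 + 0.064 + 0.166 = 0.403; P(Day=Mon | Demand=low) = 0.173/0.403 = 0.42928.
P(Demand=vlow) = 0.034 + 0.089 + 0.064 = 0.187; P(Day=Mon | Demand=vlow) = 0.034/0.187 = 0.18182.
Difference = 0.2475.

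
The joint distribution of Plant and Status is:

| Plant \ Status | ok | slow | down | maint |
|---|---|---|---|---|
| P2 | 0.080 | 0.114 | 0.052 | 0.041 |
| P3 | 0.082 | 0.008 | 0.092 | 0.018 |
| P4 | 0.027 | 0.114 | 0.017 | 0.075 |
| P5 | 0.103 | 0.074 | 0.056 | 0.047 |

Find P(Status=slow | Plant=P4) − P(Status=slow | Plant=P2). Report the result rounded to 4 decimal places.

0.0921

P(Plant=P4) = 0.027 + 0.114 + 0.017 + 0.075 = 0.233; P(Status=slow | Plant=P4) = 0.114/0.233 = 0.48927.
P(Plant=P2) = 0.080 + 0.114 + 0.052 + 0.041 = 0.287; P(Status=slow | Plant=P2) = 0.114/0.287 = 0.39721.
Difference = 0.0921.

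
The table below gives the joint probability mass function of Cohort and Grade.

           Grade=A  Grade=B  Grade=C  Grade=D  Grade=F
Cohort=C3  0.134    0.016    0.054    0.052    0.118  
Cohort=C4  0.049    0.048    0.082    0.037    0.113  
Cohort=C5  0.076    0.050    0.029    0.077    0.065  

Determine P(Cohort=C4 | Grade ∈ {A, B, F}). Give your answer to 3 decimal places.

0.314

P(Grade=A) = 0.134 + 0.049 + 0.076 = 0.259.
P(Grade=B) = 0.016 + 0.048 + 0.050 = 0.114.
P(Grade=F) = 0.118 + 0.113 + 0.065 = 0.296.
P(Grade ∈ {A, B, F}) = 0.259 + 0.114 + 0.296 = 0.669; P(Cohort=C4, Grade ∈ {A, B, F}) = 0.049 + 0.048 + 0.113 = 0.210.
P(Cohort=C4 | Grade ∈ {A, B, F}) = 0.210/0.669 = 0.314.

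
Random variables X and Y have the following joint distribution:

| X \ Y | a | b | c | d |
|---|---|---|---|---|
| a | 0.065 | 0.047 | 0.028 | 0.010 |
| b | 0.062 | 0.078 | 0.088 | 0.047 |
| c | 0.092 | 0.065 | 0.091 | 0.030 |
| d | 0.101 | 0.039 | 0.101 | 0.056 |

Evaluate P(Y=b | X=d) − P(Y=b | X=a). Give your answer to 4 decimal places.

-0.1820

P(X=d) = 0.101 + 0.039 + 0.101 + 0.056 = 0.297; P(Y=b | X=d) = 0.039/0.297 = 0.13131.
P(X=a) = 0.065 + 0.047 + 0.028 + 0.010 = 0.150; P(Y=b | X=a) = 0.047/0.150 = 0.31333.
Difference = -0.1820.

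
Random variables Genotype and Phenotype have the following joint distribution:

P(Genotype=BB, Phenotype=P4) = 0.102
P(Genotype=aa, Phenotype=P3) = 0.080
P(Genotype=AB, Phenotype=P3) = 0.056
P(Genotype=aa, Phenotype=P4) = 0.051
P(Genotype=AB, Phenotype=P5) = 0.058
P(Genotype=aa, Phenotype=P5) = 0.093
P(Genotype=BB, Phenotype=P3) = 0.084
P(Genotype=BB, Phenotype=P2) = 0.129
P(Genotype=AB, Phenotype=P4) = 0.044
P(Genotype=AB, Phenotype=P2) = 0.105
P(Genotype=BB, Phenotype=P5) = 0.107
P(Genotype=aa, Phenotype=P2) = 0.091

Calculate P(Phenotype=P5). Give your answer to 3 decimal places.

P(Phenotype=P5) = 0.093 + 0.058 + 0.107 = 0.258.

0.258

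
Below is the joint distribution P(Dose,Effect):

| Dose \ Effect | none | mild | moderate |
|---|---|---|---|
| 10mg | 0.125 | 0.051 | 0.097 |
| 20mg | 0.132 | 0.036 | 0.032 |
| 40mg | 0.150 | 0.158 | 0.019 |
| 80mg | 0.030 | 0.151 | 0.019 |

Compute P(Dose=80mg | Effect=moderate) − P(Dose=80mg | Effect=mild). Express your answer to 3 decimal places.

P(Effect=moderate) = 0.097 + 0.032 + 0.019 + 0.019 = 0.167; P(Dose=80mg | Effect=moderate) = 0.019/0.167 = 0.1138.
P(Effect=mild) = 0.051 + 0.036 + 0.158 + 0.151 = 0.396; P(Dose=80mg | Effect=mild) = 0.151/0.396 = 0.3813.
Difference = -0.268.

-0.268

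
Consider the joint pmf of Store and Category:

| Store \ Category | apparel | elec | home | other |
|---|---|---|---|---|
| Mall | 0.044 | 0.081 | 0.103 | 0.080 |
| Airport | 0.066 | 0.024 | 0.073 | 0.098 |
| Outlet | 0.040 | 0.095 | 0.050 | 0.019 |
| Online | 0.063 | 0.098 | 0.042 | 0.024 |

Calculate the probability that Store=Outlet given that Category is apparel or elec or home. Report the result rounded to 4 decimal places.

0.2375

P(Category=apparel) = 0.044 + 0.066 + 0.040 + 0.063 = 0.213.
P(Category=elec) = 0.081 + 0.024 + 0.095 + 0.098 = 0.298.
P(Category=home) = 0.103 + 0.073 + 0.050 + 0.042 = 0.268.
P(Category ∈ {apparel, elec, home}) = 0.213 + 0.298 + 0.268 = 0.779; P(Store=Outlet, Category ∈ {apparel, elec, home}) = 0.040 + 0.095 + 0.050 = 0.185.
P(Store=Outlet | Category ∈ {apparel, elec, home}) = 0.185/0.779 = 0.2375.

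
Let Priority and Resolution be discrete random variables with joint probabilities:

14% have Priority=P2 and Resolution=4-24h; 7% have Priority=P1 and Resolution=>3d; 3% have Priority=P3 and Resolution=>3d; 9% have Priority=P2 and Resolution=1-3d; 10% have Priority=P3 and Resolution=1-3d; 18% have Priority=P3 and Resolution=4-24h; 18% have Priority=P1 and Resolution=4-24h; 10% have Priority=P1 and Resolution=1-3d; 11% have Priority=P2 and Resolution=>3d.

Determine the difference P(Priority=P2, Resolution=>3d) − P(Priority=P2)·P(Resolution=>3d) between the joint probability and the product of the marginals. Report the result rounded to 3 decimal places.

0.039

P(Priority=P2) = 0.14 + 0.09 + 0.11 = 0.34.
P(Resolution=>3d) = 0.07 + 0.11 + 0.03 = 0.21.
P(Priority=P2, Resolution=>3d) − P(Priority=P2)P(Resolution=>3d) = 0.11 − 0.34×0.21 = 0.039.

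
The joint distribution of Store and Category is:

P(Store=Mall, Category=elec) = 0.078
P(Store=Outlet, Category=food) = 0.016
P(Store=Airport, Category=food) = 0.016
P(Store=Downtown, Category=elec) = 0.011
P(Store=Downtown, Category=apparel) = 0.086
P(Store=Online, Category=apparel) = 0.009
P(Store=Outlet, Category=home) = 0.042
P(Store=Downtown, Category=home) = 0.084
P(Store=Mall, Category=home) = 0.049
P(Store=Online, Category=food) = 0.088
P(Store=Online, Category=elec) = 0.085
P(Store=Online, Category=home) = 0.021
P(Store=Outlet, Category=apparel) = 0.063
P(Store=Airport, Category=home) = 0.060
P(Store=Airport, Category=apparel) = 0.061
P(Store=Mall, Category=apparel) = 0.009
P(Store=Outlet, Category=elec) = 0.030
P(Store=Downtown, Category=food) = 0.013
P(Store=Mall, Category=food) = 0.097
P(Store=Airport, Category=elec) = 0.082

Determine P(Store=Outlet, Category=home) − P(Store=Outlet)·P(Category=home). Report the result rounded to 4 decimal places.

P(Store=Outlet) = 0.016 + 0.063 + 0.030 + 0.042 = 0.151.
P(Category=home) = 0.084 + 0.049 + 0.060 + 0.042 + 0.021 = 0.256.
P(Store=Outlet, Category=home) − P(Store=Outlet)P(Category=home) = 0.042 − 0.151×0.256 = 0.0033.

0.0033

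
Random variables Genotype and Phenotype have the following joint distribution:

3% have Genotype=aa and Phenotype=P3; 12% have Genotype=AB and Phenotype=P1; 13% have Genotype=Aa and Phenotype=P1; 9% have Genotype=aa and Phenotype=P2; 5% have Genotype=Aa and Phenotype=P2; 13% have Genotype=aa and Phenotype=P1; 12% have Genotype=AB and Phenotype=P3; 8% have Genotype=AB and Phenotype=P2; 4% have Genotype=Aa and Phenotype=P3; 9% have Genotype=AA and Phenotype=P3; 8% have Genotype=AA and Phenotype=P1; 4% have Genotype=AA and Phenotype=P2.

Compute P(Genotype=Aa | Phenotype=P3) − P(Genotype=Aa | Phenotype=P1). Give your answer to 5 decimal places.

-0.13975

P(Phenotype=P3) = 0.09 + 0.04 + 0.03 + 0.12 = 0.28; P(Genotype=Aa | Phenotype=P3) = 0.04/0.28 = 0.142857.
P(Phenotype=P1) = 0.08 + 0.13 + 0.13 + 0.12 = 0.46; P(Genotype=Aa | Phenotype=P1) = 0.13/0.46 = 0.282609.
Difference = -0.13975.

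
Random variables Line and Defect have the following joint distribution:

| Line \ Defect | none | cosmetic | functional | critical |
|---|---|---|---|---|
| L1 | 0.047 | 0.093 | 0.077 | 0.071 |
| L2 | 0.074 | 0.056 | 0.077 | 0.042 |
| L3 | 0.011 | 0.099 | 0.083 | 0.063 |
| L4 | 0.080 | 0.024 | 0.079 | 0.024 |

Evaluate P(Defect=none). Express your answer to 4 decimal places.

P(Defect=none) = 0.047 + 0.074 + 0.011 + 0.080 = 0.212.

0.2120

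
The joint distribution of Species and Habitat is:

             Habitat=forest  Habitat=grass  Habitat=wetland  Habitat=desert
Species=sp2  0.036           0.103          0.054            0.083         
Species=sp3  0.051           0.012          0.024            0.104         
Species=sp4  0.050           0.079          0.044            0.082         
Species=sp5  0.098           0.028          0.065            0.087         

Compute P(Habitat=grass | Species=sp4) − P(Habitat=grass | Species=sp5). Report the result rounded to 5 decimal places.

P(Species=sp4) = 0.050 + 0.079 + 0.044 + 0.082 = 0.255; P(Habitat=grass | Species=sp4) = 0.079/0.255 = 0.309804.
P(Species=sp5) = 0.098 + 0.028 + 0.065 + 0.087 = 0.278; P(Habitat=grass | Species=sp5) = 0.028/0.278 = 0.100719.
Difference = 0.20908.

0.20908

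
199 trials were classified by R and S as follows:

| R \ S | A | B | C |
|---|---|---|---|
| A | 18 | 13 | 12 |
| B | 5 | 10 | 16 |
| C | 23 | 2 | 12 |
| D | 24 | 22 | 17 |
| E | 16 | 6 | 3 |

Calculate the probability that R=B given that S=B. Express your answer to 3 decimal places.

Total with S=B: 13 + 10 + 2 + 22 + 6 = 53.
P(R=B | S=B) = 10/53 = 0.189.

0.189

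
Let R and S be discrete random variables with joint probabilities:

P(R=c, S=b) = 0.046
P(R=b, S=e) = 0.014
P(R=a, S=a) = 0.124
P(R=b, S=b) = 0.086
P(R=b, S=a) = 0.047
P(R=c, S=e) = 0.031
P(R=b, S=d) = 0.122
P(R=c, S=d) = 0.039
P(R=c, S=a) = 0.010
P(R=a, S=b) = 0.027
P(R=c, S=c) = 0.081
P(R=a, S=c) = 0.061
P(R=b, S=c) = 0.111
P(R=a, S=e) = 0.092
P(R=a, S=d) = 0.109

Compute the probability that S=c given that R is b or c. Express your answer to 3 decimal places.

P(R=b) = 0.047 + 0.086 + 0.111 + 0.122 + 0.014 = 0.380.
P(R=c) = 0.010 + 0.046 + 0.081 + 0.039 + 0.031 = 0.207.
P(R ∈ {b, c}) = 0.380 + 0.207 = 0.587; P(S=c, R ∈ {b, c}) = 0.111 + 0.081 = 0.192.
P(S=c | R ∈ {b, c}) = 0.192/0.587 = 0.327.

0.327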